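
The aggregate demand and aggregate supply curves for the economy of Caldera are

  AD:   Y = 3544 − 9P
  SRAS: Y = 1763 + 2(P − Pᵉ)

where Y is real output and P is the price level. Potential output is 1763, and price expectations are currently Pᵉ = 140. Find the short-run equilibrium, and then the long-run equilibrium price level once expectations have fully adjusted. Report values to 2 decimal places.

Short run: P = 187.36, Y = 1857.73. Long run: P = 197.89.

Short run: with Pᵉ = 140, SRAS is Y = 1483 + 2P. Setting AD = SRAS gives 2061 = 11P, so P = 187.36 and Y = 3544 − 9P = 1857.73.
Output 1857.73 is above potential 1763, so over time expected prices rise and SRAS shifts left until Y returns to 1763.
Long run: Y = 1763 on the AD curve gives 1763 = 3544 − 9P, so P = 197.89.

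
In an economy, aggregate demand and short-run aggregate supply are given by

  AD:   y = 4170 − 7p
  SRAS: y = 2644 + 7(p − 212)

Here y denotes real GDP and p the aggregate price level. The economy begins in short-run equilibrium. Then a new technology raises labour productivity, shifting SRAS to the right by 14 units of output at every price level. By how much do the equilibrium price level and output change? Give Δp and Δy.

Δp = -1, Δy = +7

This is a positive supply shock: SRAS shifts right.
New SRAS: y = 1174 + 7p.
Set AD = SRAS: 4170 − 7p = 1174 + 7p, so 2996 = 14p and p = 214.
y = 4170 − 7·214 = 2672.
Initially p = 215, y = 2665, so Δp = -1 and Δy = +7.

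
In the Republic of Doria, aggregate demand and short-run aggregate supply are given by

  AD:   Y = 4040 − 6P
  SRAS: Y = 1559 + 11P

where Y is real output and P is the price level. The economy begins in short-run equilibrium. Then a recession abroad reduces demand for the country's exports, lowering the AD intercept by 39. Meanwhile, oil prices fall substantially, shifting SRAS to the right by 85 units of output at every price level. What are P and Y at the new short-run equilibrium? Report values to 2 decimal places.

After both shocks: AD is Y = 4001 − 6P and SRAS is Y = 1644 + 11P.
Setting them equal: 2357 = 17P, so P = 138.65.
Substituting into AD, Y = 3169.12.

P = 138.65, Y = 3169.12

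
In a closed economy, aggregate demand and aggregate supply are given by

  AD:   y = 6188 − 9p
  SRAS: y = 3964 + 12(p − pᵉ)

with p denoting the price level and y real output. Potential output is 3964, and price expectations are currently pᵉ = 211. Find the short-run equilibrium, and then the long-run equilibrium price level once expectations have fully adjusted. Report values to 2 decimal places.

Short run: with pᵉ = 211, SRAS is y = 1432 + 12p. Setting AD = SRAS gives 4756 = 21p, so p = 226.48 and y = 6188 − 9p = 4149.71.
Output 4149.71 is above potential 3964, so over time expected prices rise and SRAS shifts left until y returns to 3964.
Long run: y = 3964 on the AD curve gives 3964 = 6188 − 9p, so p = 247.11.

Short run: p = 226.48, y = 4149.71. Long run: p = 247.11.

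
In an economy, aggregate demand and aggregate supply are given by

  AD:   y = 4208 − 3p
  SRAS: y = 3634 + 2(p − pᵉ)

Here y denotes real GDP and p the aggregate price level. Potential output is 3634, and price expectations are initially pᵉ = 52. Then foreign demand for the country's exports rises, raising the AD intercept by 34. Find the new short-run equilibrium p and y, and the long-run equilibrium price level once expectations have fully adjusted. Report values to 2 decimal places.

Short run: p = 142.40, y = 3814.80. Long run: p = 202.67.

AD shifts right: new AD is y = 4242 − 3p. With pᵉ = 52, SRAS is y = 3530 + 2p.
Short run: 4242 − 3p = 3530 + 2p gives 712 = 5p, so p = 142.40 and y = 4242 − 3p = 3814.80.
y = 3814.80 is above potential 3634; expectations adjust and SRAS shifts left until y = 3634.
Long run: on the new AD curve, 3634 = 4242 − 3p gives p = 202.67.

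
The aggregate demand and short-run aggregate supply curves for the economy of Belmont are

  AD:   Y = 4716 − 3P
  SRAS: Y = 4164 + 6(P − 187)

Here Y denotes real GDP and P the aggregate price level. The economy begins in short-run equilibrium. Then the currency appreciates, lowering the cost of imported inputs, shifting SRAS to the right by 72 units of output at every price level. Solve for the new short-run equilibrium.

P = 178, Y = 4182

This is a positive supply shock: SRAS shifts right.
New SRAS: Y = 3114 + 6P.
Set AD = SRAS: 4716 − 3P = 3114 + 6P, so 1602 = 9P and P = 178.
Y = 4716 − 3·178 = 4182.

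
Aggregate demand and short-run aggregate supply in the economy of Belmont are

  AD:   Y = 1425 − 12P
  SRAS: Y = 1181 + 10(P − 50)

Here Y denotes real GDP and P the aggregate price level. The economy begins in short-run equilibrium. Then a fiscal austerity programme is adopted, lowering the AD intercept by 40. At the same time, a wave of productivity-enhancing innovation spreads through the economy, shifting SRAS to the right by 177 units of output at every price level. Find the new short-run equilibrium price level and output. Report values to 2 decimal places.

After both shocks: AD is Y = 1385 − 12P and SRAS is Y = 858 + 10P.
Setting them equal: 527 = 22P, so P = 23.95.
Substituting into AD, Y = 1097.55.

P = 23.95, Y = 1097.55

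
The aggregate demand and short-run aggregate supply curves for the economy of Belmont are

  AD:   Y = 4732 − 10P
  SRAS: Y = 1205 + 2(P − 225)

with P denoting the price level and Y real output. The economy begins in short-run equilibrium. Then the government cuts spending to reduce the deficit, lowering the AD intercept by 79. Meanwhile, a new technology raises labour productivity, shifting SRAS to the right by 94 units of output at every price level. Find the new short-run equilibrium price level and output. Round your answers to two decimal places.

P = 317.00, Y = 1483.00

After both shocks: AD is Y = 4653 − 10P and SRAS is Y = 849 + 2P.
Setting them equal: 3804 = 12P, so P = 317.00.
Substituting into AD, Y = 1483.00.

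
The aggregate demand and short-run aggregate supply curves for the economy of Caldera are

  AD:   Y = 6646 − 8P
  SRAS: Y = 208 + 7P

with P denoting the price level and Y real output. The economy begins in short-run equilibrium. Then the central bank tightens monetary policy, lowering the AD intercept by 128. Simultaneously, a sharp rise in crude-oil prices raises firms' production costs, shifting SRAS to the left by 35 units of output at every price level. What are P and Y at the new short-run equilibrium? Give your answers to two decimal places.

After both shocks: AD is Y = 6518 − 8P and SRAS is Y = 173 + 7P.
Setting them equal: 6345 = 15P, so P = 423.00.
Substituting into AD, Y = 3134.00.

P = 423.00, Y = 3134.00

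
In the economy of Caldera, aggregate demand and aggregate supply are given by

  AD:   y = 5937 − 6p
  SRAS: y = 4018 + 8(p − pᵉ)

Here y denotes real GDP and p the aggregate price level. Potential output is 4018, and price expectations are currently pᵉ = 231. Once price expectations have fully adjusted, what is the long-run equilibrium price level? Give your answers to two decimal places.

Short run: with pᵉ = 231, SRAS is y = 2170 + 8p. Setting AD = SRAS gives 3767 = 14p, so p = 269.07 and y = 5937 − 6p = 4322.57.
Output 4322.57 is above potential 4018, so over time expected prices rise and SRAS shifts left until y returns to 4018.
Long run: y = 4018 on the AD curve gives 4018 = 5937 − 6p, so p = 319.83.

Long-run p = 319.83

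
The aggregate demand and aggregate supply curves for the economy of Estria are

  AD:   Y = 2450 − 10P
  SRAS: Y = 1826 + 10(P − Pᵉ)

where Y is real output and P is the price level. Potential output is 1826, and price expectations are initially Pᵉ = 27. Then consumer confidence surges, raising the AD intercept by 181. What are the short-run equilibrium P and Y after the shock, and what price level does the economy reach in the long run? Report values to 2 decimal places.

Short run: P = 53.75, Y = 2093.50. Long run: P = 80.50.

AD shifts right: new AD is Y = 2631 − 10P. With Pᵉ = 27, SRAS is Y = 1556 + 10P.
Short run: 2631 − 10P = 1556 + 10P gives 1075 = 20P, so P = 53.75 and Y = 2631 − 10P = 2093.50.
Y = 2093.50 is above potential 1826; expectations adjust and SRAS shifts left until Y = 1826.
Long run: on the new AD curve, 1826 = 2631 − 10P gives P = 80.50.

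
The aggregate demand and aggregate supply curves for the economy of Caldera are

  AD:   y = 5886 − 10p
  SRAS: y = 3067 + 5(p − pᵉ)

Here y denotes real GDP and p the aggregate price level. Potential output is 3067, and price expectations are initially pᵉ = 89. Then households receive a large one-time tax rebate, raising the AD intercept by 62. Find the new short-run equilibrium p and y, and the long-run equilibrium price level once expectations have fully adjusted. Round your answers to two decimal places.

AD shifts right: new AD is y = 5948 − 10p. With pᵉ = 89, SRAS is y = 2622 + 5p.
Short run: 5948 − 10p = 2622 + 5p gives 3326 = 15p, so p = 221.73 and y = 5948 − 10p = 3730.67.
y = 3730.67 is above potential 3067; expectations adjust and SRAS shifts left until y = 3067.
Long run: on the new AD curve, 3067 = 5948 − 10p gives p = 288.10.

Short run: p = 221.73, y = 3730.67. Long run: p = 288.10.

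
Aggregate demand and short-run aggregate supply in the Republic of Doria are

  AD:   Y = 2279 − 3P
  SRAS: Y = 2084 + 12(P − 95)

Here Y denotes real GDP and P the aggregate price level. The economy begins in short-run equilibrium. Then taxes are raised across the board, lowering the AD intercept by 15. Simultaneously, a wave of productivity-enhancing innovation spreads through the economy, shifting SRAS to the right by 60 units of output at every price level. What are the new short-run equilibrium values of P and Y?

P = 84, Y = 2012

After both shocks: AD is Y = 2264 − 3P and SRAS is Y = 1004 + 12P.
Setting them equal: 1260 = 15P, so P = 84.
Y = 2264 − 3·84 = 2012.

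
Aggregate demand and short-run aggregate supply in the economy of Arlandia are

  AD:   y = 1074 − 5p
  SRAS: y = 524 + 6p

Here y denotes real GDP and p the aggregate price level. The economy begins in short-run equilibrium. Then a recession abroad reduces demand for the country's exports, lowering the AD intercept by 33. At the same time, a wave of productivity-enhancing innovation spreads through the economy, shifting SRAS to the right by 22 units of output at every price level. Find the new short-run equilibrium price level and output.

p = 45, y = 816

After both shocks: AD is y = 1041 − 5p and SRAS is y = 546 + 6p.
Setting them equal: 495 = 11p, so p = 45.
y = 1041 − 5·45 = 816.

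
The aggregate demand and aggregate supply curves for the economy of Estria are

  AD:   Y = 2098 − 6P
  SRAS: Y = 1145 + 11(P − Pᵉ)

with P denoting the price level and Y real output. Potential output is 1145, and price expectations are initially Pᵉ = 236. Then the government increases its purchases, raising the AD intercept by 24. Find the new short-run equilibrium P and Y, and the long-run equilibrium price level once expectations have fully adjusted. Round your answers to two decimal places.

Short run: P = 210.18, Y = 860.94. Long run: P = 162.83.

AD shifts right: new AD is Y = 2122 − 6P. With Pᵉ = 236, SRAS is Y = 11P − 1451.
Short run: 2122 − 6P = 11P − 1451 gives 3573 = 17P, so P = 210.18 and Y = 2122 − 6P = 860.94.
Y = 860.94 is below potential 1145; expectations adjust and SRAS shifts right until Y = 1145.
Long run: on the new AD curve, 1145 = 2122 − 6P gives P = 162.83.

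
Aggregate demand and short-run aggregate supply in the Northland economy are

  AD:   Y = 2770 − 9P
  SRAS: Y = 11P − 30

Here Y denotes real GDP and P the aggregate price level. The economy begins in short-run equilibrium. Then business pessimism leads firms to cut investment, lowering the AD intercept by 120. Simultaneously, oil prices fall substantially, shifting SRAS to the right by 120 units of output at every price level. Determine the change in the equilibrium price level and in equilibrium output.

ΔP = -12, ΔY = -12

After both shocks: AD is Y = 2650 − 9P and SRAS is Y = 90 + 11P.
Setting them equal: 2560 = 20P, so P = 128.
Y = 2650 − 9·128 = 1498.
Initially P = 140, Y = 1510, so ΔP = -12 and ΔY = -12.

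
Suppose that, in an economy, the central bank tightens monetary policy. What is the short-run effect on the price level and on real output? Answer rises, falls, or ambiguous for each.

Price level: falls; output: falls

This is a negative demand shock: AD shifts left.
Moving along the upward-sloping SRAS curve, P falls and Y falls.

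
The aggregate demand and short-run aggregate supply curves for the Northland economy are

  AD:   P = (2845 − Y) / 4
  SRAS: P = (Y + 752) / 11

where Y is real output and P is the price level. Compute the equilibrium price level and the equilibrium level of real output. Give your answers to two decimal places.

Rearrange AD to Y = 2845 − 4P.
Rearrange SRAS to Y = 11P − 752.
Set AD = SRAS: 2845 − 4P = 11P − 752, so 3597 = 15P and P = 239.80.
Substituting into AD, Y = 2845 − 4P = 1885.80.

P = 239.80, Y = 1885.80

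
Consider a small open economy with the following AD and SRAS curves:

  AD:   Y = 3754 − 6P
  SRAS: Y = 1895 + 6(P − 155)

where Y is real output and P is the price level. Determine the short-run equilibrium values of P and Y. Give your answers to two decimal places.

Write SRAS as Y = 1895 + 6P − 930 = 965 + 6P.
Set AD = SRAS: 3754 − 6P = 965 + 6P, so 2789 = 12P and P = 232.42.
Substituting into AD, Y = 3754 − 6P = 2359.50.

P = 232.42, Y = 2359.50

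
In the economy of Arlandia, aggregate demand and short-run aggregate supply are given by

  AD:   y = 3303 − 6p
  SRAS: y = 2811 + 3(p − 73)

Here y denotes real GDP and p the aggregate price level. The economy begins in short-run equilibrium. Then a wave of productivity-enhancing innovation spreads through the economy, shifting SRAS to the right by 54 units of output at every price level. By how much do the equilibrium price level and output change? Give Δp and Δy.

Δp = -6, Δy = +36

This is a positive supply shock: SRAS shifts right.
New SRAS: y = 2646 + 3p.
Set AD = SRAS: 3303 − 6p = 2646 + 3p, so 657 = 9p and p = 73.
y = 3303 − 6·73 = 2865.
Initially p = 79, y = 2829, so Δp = -6 and Δy = +36.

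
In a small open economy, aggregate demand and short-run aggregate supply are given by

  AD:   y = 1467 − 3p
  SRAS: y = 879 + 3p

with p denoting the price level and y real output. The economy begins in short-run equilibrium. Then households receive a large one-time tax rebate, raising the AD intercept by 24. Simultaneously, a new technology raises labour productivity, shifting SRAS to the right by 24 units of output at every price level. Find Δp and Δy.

Δp = +0, Δy = +24

After both shocks: AD is y = 1491 − 3p and SRAS is y = 903 + 3p.
Setting them equal: 588 = 6p, so p = 98.
y = 1491 − 3·98 = 1197.
Initially p = 98, y = 1173, so Δp = +0 and Δy = +24.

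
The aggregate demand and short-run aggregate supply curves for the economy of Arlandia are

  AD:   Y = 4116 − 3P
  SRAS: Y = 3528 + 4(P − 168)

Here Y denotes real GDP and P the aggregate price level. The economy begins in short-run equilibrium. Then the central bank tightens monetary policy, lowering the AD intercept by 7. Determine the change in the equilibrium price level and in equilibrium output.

This is a negative demand shock: AD shifts left.
New AD: Y = 4109 − 3P.
SRAS can be written Y = 2856 + 4P.
Set AD = SRAS: 4109 − 3P = 2856 + 4P, so 1253 = 7P and P = 179.
Y = 4109 − 3·179 = 3572.
Initially P = 180, Y = 3576, so ΔP = -1 and ΔY = -4.

ΔP = -1, ΔY = -4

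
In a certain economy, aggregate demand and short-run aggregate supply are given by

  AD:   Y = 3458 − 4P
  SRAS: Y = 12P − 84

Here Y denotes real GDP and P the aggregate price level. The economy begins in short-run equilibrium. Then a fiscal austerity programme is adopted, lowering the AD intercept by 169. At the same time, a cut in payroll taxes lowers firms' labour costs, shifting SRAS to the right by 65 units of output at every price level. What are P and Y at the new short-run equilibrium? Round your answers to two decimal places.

After both shocks: AD is Y = 3289 − 4P and SRAS is Y = 12P − 19.
Setting them equal: 3308 = 16P, so P = 206.75.
Substituting into AD, Y = 2462.00.

P = 206.75, Y = 2462.00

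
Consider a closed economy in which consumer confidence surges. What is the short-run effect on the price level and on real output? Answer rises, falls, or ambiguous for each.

This is a positive demand shock: AD shifts right.
Moving along the upward-sloping SRAS curve, P rises and Y rises.

Price level: rises; output: rises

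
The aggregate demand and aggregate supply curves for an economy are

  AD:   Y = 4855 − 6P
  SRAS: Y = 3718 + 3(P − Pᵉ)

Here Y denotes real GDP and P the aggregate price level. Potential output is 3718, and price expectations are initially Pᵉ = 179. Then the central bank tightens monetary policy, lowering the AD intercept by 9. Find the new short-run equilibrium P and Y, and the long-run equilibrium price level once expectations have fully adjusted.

AD shifts left: new AD is Y = 4846 − 6P. With Pᵉ = 179, SRAS is Y = 3181 + 3P.
Short run: 4846 − 6P = 3181 + 3P gives 1665 = 9P, so P = 185 and Y = 4846 − 6·185 = 3736.
Y = 3736 is above potential 3718; expectations adjust and SRAS shifts left until Y = 3718.
Long run: on the new AD curve, 3718 = 4846 − 6P gives P = 188.

Short run: P = 185, Y = 3736. Long run: P = 188.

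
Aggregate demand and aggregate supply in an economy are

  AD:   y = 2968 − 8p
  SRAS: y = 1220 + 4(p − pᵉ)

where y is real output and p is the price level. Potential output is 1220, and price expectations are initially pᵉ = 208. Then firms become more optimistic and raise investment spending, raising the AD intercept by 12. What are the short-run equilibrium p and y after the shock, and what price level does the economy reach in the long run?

AD shifts right: new AD is y = 2980 − 8p. With pᵉ = 208, SRAS is y = 388 + 4p.
Short run: 2980 − 8p = 388 + 4p gives 2592 = 12p, so p = 216 and y = 2980 − 8·216 = 1252.
y = 1252 is above potential 1220; expectations adjust and SRAS shifts left until y = 1220.
Long run: on the new AD curve, 1220 = 2980 − 8p gives p = 220.

Short run: p = 216, y = 1252. Long run: p = 220.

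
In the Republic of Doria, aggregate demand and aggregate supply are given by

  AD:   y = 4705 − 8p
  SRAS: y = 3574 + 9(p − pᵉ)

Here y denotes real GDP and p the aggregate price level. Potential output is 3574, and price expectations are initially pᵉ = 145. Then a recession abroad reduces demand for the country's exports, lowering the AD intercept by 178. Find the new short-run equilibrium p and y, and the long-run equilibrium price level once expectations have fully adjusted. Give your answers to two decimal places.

AD shifts left: new AD is y = 4527 − 8p. With pᵉ = 145, SRAS is y = 2269 + 9p.
Short run: 4527 − 8p = 2269 + 9p gives 2258 = 17p, so p = 132.82 and y = 4527 − 8p = 3464.41.
y = 3464.41 is below potential 3574; expectations adjust and SRAS shifts right until y = 3574.
Long run: on the new AD curve, 3574 = 4527 − 8p gives p = 119.13.

Short run: p = 132.82, y = 3464.41. Long run: p = 119.13.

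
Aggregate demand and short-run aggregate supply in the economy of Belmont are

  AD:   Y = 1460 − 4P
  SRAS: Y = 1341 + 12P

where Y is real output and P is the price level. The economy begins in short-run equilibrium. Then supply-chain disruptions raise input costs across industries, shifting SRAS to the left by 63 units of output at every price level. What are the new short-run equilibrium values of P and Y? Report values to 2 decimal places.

This is a negative supply shock: SRAS shifts left.
New SRAS: Y = 1278 + 12P.
Set AD = SRAS: 1460 − 4P = 1278 + 12P, so 182 = 16P and P = 11.38.
Substituting into AD, Y = 1414.50.

P = 11.38, Y = 1414.50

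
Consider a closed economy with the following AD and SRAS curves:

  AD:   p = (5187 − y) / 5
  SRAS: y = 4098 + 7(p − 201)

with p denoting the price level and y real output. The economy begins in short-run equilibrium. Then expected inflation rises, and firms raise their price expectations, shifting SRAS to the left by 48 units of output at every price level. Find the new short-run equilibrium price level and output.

p = 212, y = 4127

This is a negative supply shock: SRAS shifts left.
New SRAS: y = 2643 + 7p.
Set AD = SRAS: 5187 − 5p = 2643 + 7p, so 2544 = 12p and p = 212.
y = 5187 − 5·212 = 4127.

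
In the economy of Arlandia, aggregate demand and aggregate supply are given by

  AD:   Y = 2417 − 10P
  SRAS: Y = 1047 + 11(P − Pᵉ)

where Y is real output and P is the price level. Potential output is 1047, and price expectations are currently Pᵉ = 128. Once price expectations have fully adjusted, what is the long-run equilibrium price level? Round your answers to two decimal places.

Short run: with Pᵉ = 128, SRAS is Y = 11P − 361. Setting AD = SRAS gives 2778 = 21P, so P = 132.29 and Y = 2417 − 10P = 1094.14.
Output 1094.14 is above potential 1047, so over time expected prices rise and SRAS shifts left until Y returns to 1047.
Long run: Y = 1047 on the AD curve gives 1047 = 2417 − 10P, so P = 137.00.

Long-run P = 137.00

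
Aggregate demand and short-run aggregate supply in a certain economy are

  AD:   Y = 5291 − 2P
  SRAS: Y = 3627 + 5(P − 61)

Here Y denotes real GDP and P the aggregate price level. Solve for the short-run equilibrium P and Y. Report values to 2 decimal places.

P = 281.29, Y = 4728.43

Write SRAS as Y = 3627 + 5P − 305 = 3322 + 5P.
Set AD = SRAS: 5291 − 2P = 3322 + 5P, so 1969 = 7P and P = 281.29.
Substituting into AD, Y = 5291 − 2P = 4728.43.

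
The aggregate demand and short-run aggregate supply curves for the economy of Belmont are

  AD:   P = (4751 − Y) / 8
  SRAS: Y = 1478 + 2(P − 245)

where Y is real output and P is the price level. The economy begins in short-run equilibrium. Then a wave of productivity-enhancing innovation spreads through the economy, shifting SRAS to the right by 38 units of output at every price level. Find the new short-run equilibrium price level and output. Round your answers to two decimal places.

This is a positive supply shock: SRAS shifts right.
New SRAS: Y = 1026 + 2P.
Set AD = SRAS: 4751 − 8P = 1026 + 2P, so 3725 = 10P and P = 372.50.
Substituting into AD, Y = 1771.00.

P = 372.50, Y = 1771.00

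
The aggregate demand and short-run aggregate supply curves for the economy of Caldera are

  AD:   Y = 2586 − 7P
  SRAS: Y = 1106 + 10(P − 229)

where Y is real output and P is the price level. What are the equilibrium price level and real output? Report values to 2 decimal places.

Write SRAS as Y = 1106 + 10P − 2290 = 10P − 1184.
Set AD = SRAS: 2586 − 7P = 10P − 1184, so 3770 = 17P and P = 221.76.
Substituting into AD, Y = 2586 − 7P = 1033.65.

P = 221.76, Y = 1033.65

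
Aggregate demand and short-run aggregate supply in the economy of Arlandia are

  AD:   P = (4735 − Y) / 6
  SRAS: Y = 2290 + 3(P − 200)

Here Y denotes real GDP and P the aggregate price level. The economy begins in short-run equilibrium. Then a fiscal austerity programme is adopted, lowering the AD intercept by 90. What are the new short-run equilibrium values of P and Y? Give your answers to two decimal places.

This is a negative demand shock: AD shifts left.
New AD: Y = 4645 − 6P.
SRAS can be written Y = 1690 + 3P.
Set AD = SRAS: 4645 − 6P = 1690 + 3P, so 2955 = 9P and P = 328.33.
Substituting into AD, Y = 2675.00.

P = 328.33, Y = 2675.00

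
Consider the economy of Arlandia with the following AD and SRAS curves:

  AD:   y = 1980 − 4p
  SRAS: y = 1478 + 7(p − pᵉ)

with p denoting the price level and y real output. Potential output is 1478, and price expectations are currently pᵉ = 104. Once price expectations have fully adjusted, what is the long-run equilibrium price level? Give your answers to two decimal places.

Long-run p = 125.50

Short run: with pᵉ = 104, SRAS is y = 750 + 7p. Setting AD = SRAS gives 1230 = 11p, so p = 111.82 and y = 1980 − 4p = 1532.73.
Output 1532.73 is above potential 1478, so over time expected prices rise and SRAS shifts left until y returns to 1478.
Long run: y = 1478 on the AD curve gives 1478 = 1980 − 4p, so p = 125.50.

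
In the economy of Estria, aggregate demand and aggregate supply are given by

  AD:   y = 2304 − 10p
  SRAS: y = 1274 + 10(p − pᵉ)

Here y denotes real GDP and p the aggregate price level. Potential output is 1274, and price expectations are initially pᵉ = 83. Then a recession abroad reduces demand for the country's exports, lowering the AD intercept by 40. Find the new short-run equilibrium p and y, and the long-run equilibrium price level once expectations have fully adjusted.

Short run: p = 91, y = 1354. Long run: p = 99.

AD shifts left: new AD is y = 2264 − 10p. With pᵉ = 83, SRAS is y = 444 + 10p.
Short run: 2264 − 10p = 444 + 10p gives 1820 = 20p, so p = 91 and y = 2264 − 10·91 = 1354.
y = 1354 is above potential 1274; expectations adjust and SRAS shifts left until y = 1274.
Long run: on the new AD curve, 1274 = 2264 − 10p gives p = 99.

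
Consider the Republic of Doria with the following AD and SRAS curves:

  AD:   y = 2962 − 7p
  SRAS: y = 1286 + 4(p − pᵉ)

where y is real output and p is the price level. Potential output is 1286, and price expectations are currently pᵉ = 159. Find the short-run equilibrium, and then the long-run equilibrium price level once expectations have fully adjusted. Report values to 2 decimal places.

Short run: with pᵉ = 159, SRAS is y = 650 + 4p. Setting AD = SRAS gives 2312 = 11p, so p = 210.18 and y = 2962 − 7p = 1490.73.
Output 1490.73 is above potential 1286, so over time expected prices rise and SRAS shifts left until y returns to 1286.
Long run: y = 1286 on the AD curve gives 1286 = 2962 − 7p, so p = 239.43.

Short run: p = 210.18, y = 1490.73. Long run: p = 239.43.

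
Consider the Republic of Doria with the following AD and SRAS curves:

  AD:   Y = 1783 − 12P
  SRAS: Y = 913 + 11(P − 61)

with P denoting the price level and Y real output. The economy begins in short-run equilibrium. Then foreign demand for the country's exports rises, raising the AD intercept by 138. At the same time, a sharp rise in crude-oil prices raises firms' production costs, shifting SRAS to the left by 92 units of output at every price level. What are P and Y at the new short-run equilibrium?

After both shocks: AD is Y = 1921 − 12P and SRAS is Y = 150 + 11P.
Setting them equal: 1771 = 23P, so P = 77.
Y = 1921 − 12·77 = 997.

P = 77, Y = 997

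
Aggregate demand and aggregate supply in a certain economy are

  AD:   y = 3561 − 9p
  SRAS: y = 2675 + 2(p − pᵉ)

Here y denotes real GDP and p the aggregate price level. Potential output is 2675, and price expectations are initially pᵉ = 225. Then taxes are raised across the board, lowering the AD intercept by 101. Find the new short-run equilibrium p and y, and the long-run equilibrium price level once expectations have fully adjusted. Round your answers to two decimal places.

AD shifts left: new AD is y = 3460 − 9p. With pᵉ = 225, SRAS is y = 2225 + 2p.
Short run: 3460 − 9p = 2225 + 2p gives 1235 = 11p, so p = 112.27 and y = 3460 − 9p = 2449.55.
y = 2449.55 is below potential 2675; expectations adjust and SRAS shifts right until y = 2675.
Long run: on the new AD curve, 2675 = 3460 − 9p gives p = 87.22.

Short run: p = 112.27, y = 2449.55. Long run: p = 87.22.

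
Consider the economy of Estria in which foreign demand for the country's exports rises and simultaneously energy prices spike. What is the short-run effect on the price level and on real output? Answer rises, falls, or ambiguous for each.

Price level: rises; output: ambiguous

The first event is a positive demand shock: AD shifts right, which by itself pushes P up and Y up.
The second is an adverse supply shock: SRAS shifts left, which by itself pushes P up and Y down.
Both shocks push P up, so P rises. The two shocks push Y in opposite directions, so the effect on Y is ambiguous.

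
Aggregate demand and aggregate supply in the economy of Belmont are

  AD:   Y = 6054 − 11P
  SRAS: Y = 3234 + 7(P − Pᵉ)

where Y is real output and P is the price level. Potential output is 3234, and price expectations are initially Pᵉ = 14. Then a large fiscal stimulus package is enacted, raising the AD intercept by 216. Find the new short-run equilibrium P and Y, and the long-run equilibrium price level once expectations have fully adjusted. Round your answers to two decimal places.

Short run: P = 174.11, Y = 4354.78. Long run: P = 276.00.

AD shifts right: new AD is Y = 6270 − 11P. With Pᵉ = 14, SRAS is Y = 3136 + 7P.
Short run: 6270 − 11P = 3136 + 7P gives 3134 = 18P, so P = 174.11 and Y = 6270 − 11P = 4354.78.
Y = 4354.78 is above potential 3234; expectations adjust and SRAS shifts left until Y = 3234.
Long run: on the new AD curve, 3234 = 6270 − 11P gives P = 276.00.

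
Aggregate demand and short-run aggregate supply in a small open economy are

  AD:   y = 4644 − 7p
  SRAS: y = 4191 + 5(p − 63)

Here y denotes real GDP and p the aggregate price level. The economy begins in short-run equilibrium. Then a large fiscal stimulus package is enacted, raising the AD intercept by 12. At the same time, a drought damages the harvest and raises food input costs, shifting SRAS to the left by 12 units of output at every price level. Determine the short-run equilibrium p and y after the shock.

p = 66, y = 4194

After both shocks: AD is y = 4656 − 7p and SRAS is y = 3864 + 5p.
Setting them equal: 792 = 12p, so p = 66.
y = 4656 − 7·66 = 4194.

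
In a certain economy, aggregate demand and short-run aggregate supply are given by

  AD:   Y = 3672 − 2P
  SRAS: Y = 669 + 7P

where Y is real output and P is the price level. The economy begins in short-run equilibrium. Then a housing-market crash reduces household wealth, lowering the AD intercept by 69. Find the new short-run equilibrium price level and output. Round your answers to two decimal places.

This is a negative demand shock: AD shifts left.
New AD: Y = 3603 − 2P.
Set AD = SRAS: 3603 − 2P = 669 + 7P, so 2934 = 9P and P = 326.00.
Substituting into AD, Y = 2951.00.

P = 326.00, Y = 2951.00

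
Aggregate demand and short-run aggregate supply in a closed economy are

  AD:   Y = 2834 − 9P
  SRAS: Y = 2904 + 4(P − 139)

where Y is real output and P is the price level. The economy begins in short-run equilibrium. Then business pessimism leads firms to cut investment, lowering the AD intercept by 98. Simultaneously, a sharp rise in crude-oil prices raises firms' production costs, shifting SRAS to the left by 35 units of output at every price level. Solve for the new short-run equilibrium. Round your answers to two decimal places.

P = 32.54, Y = 2443.15

After both shocks: AD is Y = 2736 − 9P and SRAS is Y = 2313 + 4P.
Setting them equal: 423 = 13P, so P = 32.54.
Substituting into AD, Y = 2443.15.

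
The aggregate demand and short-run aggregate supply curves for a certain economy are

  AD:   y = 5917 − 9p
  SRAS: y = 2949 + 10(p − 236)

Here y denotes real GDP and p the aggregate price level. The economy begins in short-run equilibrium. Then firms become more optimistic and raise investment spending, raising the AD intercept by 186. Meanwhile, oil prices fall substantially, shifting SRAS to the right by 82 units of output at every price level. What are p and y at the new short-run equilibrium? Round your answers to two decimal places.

p = 285.89, y = 3529.95

After both shocks: AD is y = 6103 − 9p and SRAS is y = 671 + 10p.
Setting them equal: 5432 = 19p, so p = 285.89.
Substituting into AD, y = 3529.95.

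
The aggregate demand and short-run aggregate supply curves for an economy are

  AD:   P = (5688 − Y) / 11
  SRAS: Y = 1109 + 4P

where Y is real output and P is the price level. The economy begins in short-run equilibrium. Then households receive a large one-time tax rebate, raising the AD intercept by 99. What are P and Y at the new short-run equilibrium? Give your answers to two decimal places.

P = 311.87, Y = 2356.47

This is a positive demand shock: AD shifts right.
New AD: Y = 5787 − 11P.
Set AD = SRAS: 5787 − 11P = 1109 + 4P, so 4678 = 15P and P = 311.87.
Substituting into AD, Y = 2356.47.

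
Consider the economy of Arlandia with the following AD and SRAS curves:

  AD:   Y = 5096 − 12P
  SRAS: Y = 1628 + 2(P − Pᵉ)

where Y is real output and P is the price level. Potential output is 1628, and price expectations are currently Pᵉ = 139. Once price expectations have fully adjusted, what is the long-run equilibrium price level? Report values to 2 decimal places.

Short run: with Pᵉ = 139, SRAS is Y = 1350 + 2P. Setting AD = SRAS gives 3746 = 14P, so P = 267.57 and Y = 5096 − 12P = 1885.14.
Output 1885.14 is above potential 1628, so over time expected prices rise and SRAS shifts left until Y returns to 1628.
Long run: Y = 1628 on the AD curve gives 1628 = 5096 − 12P, so P = 289.00.

Long-run P = 289.00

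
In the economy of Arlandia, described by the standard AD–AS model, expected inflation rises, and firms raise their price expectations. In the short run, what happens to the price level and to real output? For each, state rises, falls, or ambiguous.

This is an adverse supply shock: SRAS shifts left.
Moving along the downward-sloping AD curve, P rises and Y falls.

Price level: rises; output: falls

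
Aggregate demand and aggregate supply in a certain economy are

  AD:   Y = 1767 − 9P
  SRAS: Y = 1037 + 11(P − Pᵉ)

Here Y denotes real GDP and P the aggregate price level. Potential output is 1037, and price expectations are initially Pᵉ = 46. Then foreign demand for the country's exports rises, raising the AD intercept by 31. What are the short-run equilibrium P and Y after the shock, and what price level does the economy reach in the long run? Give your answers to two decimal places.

AD shifts right: new AD is Y = 1798 − 9P. With Pᵉ = 46, SRAS is Y = 531 + 11P.
Short run: 1798 − 9P = 531 + 11P gives 1267 = 20P, so P = 63.35 and Y = 1798 − 9P = 1227.85.
Y = 1227.85 is above potential 1037; expectations adjust and SRAS shifts left until Y = 1037.
Long run: on the new AD curve, 1037 = 1798 − 9P gives P = 84.56.

Short run: P = 63.35, Y = 1227.85. Long run: P = 84.56.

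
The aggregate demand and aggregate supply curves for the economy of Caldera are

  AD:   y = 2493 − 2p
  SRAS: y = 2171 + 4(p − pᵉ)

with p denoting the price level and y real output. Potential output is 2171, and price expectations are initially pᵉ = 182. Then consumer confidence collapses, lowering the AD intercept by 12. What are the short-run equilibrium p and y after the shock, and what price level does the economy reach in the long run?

AD shifts left: new AD is y = 2481 − 2p. With pᵉ = 182, SRAS is y = 1443 + 4p.
Short run: 2481 − 2p = 1443 + 4p gives 1038 = 6p, so p = 173 and y = 2481 − 2·173 = 2135.
y = 2135 is below potential 2171; expectations adjust and SRAS shifts right until y = 2171.
Long run: on the new AD curve, 2171 = 2481 − 2p gives p = 155.

Short run: p = 173, y = 2135. Long run: p = 155.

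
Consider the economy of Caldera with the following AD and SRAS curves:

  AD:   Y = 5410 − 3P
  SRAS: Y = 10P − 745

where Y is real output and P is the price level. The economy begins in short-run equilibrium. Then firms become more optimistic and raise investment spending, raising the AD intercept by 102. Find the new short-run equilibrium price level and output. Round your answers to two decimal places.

P = 481.31, Y = 4068.08

This is a positive demand shock: AD shifts right.
New AD: Y = 5512 − 3P.
Set AD = SRAS: 5512 − 3P = 10P − 745, so 6257 = 13P and P = 481.31.
Substituting into AD, Y = 4068.08.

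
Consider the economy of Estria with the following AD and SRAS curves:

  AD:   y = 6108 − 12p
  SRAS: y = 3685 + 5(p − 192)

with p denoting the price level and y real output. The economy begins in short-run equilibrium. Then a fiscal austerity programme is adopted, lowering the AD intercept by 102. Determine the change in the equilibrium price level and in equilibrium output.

Δp = -6, Δy = -30

This is a negative demand shock: AD shifts left.
New AD: y = 6006 − 12p.
SRAS can be written y = 2725 + 5p.
Set AD = SRAS: 6006 − 12p = 2725 + 5p, so 3281 = 17p and p = 193.
y = 6006 − 12·193 = 3690.
Initially p = 199, y = 3720, so Δp = -6 and Δy = -30.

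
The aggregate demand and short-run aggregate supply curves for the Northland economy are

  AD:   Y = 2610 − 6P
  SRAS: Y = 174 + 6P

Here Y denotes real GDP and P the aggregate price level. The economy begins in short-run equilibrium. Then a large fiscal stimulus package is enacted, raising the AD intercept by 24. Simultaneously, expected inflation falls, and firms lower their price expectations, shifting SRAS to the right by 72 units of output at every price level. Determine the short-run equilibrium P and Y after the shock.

P = 199, Y = 1440

After both shocks: AD is Y = 2634 − 6P and SRAS is Y = 246 + 6P.
Setting them equal: 2388 = 12P, so P = 199.
Y = 2634 − 6·199 = 1440.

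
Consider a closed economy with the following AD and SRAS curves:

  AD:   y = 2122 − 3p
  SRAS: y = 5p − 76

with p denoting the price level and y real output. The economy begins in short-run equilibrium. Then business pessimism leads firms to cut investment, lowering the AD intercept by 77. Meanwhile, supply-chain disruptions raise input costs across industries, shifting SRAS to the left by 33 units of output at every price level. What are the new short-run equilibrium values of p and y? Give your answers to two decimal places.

p = 269.25, y = 1237.25

After both shocks: AD is y = 2045 − 3p and SRAS is y = 5p − 109.
Setting them equal: 2154 = 8p, so p = 269.25.
Substituting into AD, y = 1237.25.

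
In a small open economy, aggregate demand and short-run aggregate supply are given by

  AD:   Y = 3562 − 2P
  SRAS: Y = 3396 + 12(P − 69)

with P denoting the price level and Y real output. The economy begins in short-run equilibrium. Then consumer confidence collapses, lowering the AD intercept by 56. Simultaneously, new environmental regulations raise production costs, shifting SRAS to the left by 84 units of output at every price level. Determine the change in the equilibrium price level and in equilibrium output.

After both shocks: AD is Y = 3506 − 2P and SRAS is Y = 2484 + 12P.
Setting them equal: 1022 = 14P, so P = 73.
Y = 3506 − 2·73 = 3360.
Initially P = 71, Y = 3420, so ΔP = +2 and ΔY = -60.

ΔP = +2, ΔY = -60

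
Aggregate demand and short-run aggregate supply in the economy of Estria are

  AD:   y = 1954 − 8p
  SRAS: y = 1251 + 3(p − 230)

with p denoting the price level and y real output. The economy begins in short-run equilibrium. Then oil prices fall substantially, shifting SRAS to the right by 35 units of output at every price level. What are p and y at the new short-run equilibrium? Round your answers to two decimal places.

This is a positive supply shock: SRAS shifts right.
New SRAS: y = 596 + 3p.
Set AD = SRAS: 1954 − 8p = 596 + 3p, so 1358 = 11p and p = 123.45.
Substituting into AD, y = 966.36.

p = 123.45, y = 966.36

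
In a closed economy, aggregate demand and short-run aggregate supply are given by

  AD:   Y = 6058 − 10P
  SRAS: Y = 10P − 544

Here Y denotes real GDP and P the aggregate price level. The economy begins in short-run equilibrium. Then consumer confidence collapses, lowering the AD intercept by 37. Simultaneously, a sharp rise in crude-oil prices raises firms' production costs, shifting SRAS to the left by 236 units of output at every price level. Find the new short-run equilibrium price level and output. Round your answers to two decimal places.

After both shocks: AD is Y = 6021 − 10P and SRAS is Y = 10P − 780.
Setting them equal: 6801 = 20P, so P = 340.05.
Substituting into AD, Y = 2620.50.

P = 340.05, Y = 2620.50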